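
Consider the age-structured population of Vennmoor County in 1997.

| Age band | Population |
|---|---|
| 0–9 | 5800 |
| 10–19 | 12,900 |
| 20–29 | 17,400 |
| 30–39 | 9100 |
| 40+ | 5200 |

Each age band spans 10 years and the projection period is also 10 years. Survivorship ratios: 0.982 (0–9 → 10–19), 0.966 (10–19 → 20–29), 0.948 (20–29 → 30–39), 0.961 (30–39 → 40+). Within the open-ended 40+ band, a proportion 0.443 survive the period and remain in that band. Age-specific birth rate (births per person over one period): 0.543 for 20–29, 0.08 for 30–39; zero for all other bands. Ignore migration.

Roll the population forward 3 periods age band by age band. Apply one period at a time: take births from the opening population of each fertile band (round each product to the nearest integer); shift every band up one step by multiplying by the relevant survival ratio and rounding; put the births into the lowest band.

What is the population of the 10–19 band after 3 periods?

(Groups numbered youngest = 1 to oldest = 5.)
After projecting period 1:
Births: 17400 * 0.543 = 9448, 9100 * 0.08 = 728 ⇒ total 10176
Group 2: 5800 * 0.982 = 5696
Group 3: 12900 * 0.966 = 12461
Group 4: 17400 * 0.948 = 16495
Group 5: 9100 * 0.961 + 5200 * 0.443 = 8745 + 2304 = 11049
Population now: 0–9=10176, 10–19=5696, 20–29=12461, 30–39=16495, 40+=11049
After projecting period 2:
Births: 12461 * 0.543 = 6766, 16495 * 0.08 = 1320 ⇒ total 8086
Group 2: 10176 * 0.982 = 9993
Group 3: 5696 * 0.966 = 5502
Group 4: 12461 * 0.948 = 11813
Group 5: 16495 * 0.961 + 11049 * 0.443 = 15852 + 4895 = 20747
Population now: 0–9=8086, 10–19=9993, 20–29=5502, 30–39=11813, 40+=20747
After projecting period 3:
Births: 5502 * 0.543 = 2988, 11813 * 0.08 = 945 ⇒ total 3933
Group 2: 8086 * 0.982 = 7940
Group 3: 9993 * 0.966 = 9653
Group 4: 5502 * 0.948 = 5216
Group 5: 11813 * 0.961 + 20747 * 0.443 = 11352 + 9191 = 20543
Population now: 0–9=3933, 10–19=7940, 20–29=9653, 30–39=5216, 40+=20543

7940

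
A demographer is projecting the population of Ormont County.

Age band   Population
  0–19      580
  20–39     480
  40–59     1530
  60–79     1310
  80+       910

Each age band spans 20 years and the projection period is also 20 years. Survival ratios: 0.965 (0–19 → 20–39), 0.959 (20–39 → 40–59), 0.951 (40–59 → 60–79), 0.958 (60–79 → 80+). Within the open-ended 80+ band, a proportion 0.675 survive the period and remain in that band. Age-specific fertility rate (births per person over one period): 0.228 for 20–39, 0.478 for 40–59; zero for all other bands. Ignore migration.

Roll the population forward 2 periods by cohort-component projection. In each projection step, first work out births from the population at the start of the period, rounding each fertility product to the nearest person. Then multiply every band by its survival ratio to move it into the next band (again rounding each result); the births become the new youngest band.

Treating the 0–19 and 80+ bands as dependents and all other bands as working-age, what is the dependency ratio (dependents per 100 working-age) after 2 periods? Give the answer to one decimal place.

Numbering the groups 1..5 from youngest to oldest:
— Period 1 —
Births: 480 × 0.228 = 109  |  1530 × 0.478 = 731 — total 840
Group 2: 580 × 0.965 = 560
Group 3: 480 × 0.959 = 460
Group 4: 1530 × 0.951 = 1455
Group 5: 1310 × 0.958 + 910 × 0.675 = 1255 + 614 = 1869
End of period: [840, 560, 460, 1455, 1869]
— Period 2 —
Births: 560 × 0.228 = 128  |  460 × 0.478 = 220 — total 348
Group 2: 840 × 0.965 = 811
Group 3: 560 × 0.959 = 537
Group 4: 460 × 0.951 = 437
Group 5: 1455 × 0.958 + 1869 × 0.675 = 1394 + 1262 = 2656
End of period: [348, 811, 537, 437, 2656]
Dependents (band 0–19 + band 80+) = 348 + 2656 = 3004; working-age = 1785; ratio = 3004/1785 × 100 = 168.3

168.3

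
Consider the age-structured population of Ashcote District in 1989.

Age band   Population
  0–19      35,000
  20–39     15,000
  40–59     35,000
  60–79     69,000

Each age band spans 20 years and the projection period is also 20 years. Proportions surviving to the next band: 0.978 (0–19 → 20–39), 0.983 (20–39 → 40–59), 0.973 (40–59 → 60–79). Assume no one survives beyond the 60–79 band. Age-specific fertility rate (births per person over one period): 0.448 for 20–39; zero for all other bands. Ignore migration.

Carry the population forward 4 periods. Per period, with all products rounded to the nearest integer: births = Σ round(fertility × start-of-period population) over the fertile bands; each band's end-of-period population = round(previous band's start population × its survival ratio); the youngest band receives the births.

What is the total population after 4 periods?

Period 1.
Births: 15000 * 0.448 = 6720
20–39: 35000 * 0.978 = 34230
40–59: 15000 * 0.983 = 14745
60–79: 35000 * 0.973 = 34055
End of period: [6720, 34230, 14745, 34055]
Period 2.
Births: 34230 * 0.448 = 15335
20–39: 6720 * 0.978 = 6572
40–59: 34230 * 0.983 = 33648
60–79: 14745 * 0.973 = 14347
End of period: [15335, 6572, 33648, 14347]
Period 3.
Births: 6572 * 0.448 = 2944
20–39: 15335 * 0.978 = 14998
40–59: 6572 * 0.983 = 6460
60–79: 33648 * 0.973 = 32740
End of period: [2944, 14998, 6460, 32740]
Period 4.
Births: 14998 * 0.448 = 6719
20–39: 2944 * 0.978 = 2879
40–59: 14998 * 0.983 = 14743
60–79: 6460 * 0.973 = 6286
End of period: [6719, 2879, 14743, 6286]
Total after period 4: 6719 + 2879 + 14743 + 6286 = 30627

30627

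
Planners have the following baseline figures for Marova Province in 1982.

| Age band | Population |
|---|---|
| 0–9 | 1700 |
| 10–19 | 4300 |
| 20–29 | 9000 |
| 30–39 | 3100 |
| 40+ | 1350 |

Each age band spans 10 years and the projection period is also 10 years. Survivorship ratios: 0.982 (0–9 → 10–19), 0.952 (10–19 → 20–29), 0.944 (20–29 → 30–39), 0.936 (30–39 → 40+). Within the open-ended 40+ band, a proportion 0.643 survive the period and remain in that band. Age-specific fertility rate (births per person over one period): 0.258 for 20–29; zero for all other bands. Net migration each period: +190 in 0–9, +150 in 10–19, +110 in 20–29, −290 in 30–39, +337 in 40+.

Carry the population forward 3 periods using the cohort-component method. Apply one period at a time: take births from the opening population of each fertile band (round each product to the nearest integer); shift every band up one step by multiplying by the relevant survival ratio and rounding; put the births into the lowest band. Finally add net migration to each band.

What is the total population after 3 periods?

16752

Call the groups 1 to 5, youngest first.
[period 1]
Births: 9000 × 0.258 = 2322
Group 2: 1700 × 0.982 = 1669
Group 3: 4300 × 0.952 = 4094
Group 4: 9000 × 0.944 = 8496
Group 5: 3100 × 0.936 + 1350 × 0.643 = 2902 + 868 = 3770
Net migration: Group 1 + 190 → 2512; Group 2 + 150 → 1819; Group 3 + 110 → 4204; Group 4 − 290 → 8206; Group 5 + 337 → 4107
End of period: [2512, 1819, 4204, 8206, 4107]
[period 2]
Births: 4204 × 0.258 = 1085
Group 2: 2512 × 0.982 = 2467
Group 3: 1819 × 0.952 = 1732
Group 4: 4204 × 0.944 = 3969
Group 5: 8206 × 0.936 + 4107 × 0.643 = 7681 + 2641 = 10322
Net migration: Group 1 + 190 → 1275; Group 2 + 150 → 2617; Group 3 + 110 → 1842; Group 4 − 290 → 3679; Group 5 + 337 → 10659
End of period: [1275, 2617, 1842, 3679, 10659]
[period 3]
Births: 1842 × 0.258 = 475
Group 2: 1275 × 0.982 = 1252
Group 3: 2617 × 0.952 = 2491
Group 4: 1842 × 0.944 = 1739
Group 5: 3679 × 0.936 + 10659 × 0.643 = 3444 + 6854 = 10298
Net migration: Group 1 + 190 → 665; Group 2 + 150 → 1402; Group 3 + 110 → 2601; Group 4 − 290 → 1449; Group 5 + 337 → 10635
End of period: [665, 1402, 2601, 1449, 10635]
Total after period 3: 665 + 1402 + 2601 + 1449 + 10635 = 16752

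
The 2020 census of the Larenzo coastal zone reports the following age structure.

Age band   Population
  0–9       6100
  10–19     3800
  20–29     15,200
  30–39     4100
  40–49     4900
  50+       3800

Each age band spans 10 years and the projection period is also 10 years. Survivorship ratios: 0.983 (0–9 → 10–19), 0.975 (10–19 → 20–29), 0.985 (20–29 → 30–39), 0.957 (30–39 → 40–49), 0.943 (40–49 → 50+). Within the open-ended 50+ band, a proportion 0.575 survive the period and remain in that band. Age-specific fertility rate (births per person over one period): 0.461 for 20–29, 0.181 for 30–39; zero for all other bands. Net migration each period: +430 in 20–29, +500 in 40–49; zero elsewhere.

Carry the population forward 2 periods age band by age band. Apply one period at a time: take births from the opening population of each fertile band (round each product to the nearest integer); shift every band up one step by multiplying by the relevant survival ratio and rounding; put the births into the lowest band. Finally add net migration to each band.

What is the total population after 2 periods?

— Period 1 —
Births: 15200 × 0.461 = 7007  |  4100 × 0.181 = 742 → total 7749
10–19: 6100 × 0.983 = 5996
20–29: 3800 × 0.975 = 3705
30–39: 15200 × 0.985 = 14972
40–49: 4100 × 0.957 = 3924
50+: 4900 × 0.943 + 3800 × 0.575 = 4621 + 2185 = 6806
Net migration: 20–29 + 430 → 4135; 40–49 + 500 → 4424
→ [7749, 5996, 4135, 14972, 4424, 6806]
— Period 2 —
Births: 4135 × 0.461 = 1906  |  14972 × 0.181 = 2710 → total 4616
10–19: 7749 × 0.983 = 7617
20–29: 5996 × 0.975 = 5846
30–39: 4135 × 0.985 = 4073
40–49: 14972 × 0.957 = 14328
50+: 4424 × 0.943 + 6806 × 0.575 = 4172 + 3913 = 8085
Net migration: 20–29 + 430 → 6276; 40–49 + 500 → 14828
→ [4616, 7617, 6276, 4073, 14828, 8085]
Total after period 2: 4616 + 7617 + 6276 + 4073 + 14828 + 8085 = 45495

45495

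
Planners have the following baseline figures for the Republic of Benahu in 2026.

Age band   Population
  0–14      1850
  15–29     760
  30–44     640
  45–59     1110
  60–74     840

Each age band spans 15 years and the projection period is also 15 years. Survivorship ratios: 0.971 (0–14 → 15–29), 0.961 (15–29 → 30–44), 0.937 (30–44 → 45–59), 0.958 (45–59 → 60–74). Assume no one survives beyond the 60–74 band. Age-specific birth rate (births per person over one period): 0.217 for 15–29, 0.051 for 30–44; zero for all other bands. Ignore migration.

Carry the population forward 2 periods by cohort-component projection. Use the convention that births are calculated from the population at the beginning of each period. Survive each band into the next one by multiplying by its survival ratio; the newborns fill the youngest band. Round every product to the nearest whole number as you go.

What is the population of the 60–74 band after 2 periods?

575

After projecting period 1:
Births: 760 × 0.217 = 165  |  640 × 0.051 = 33 — total 198
15–29: 1850 × 0.971 = 1796
30–44: 760 × 0.961 = 730
45–59: 640 × 0.937 = 600
60–74: 1110 × 0.958 = 1063
Giving 198 / 1796 / 730 / 600 / 1063.
After projecting period 2:
Births: 1796 × 0.217 = 390  |  730 × 0.051 = 37 — total 427
15–29: 198 × 0.971 = 192
30–44: 1796 × 0.961 = 1726
45–59: 730 × 0.937 = 684
60–74: 600 × 0.958 = 575
Giving 427 / 192 / 1726 / 684 / 575.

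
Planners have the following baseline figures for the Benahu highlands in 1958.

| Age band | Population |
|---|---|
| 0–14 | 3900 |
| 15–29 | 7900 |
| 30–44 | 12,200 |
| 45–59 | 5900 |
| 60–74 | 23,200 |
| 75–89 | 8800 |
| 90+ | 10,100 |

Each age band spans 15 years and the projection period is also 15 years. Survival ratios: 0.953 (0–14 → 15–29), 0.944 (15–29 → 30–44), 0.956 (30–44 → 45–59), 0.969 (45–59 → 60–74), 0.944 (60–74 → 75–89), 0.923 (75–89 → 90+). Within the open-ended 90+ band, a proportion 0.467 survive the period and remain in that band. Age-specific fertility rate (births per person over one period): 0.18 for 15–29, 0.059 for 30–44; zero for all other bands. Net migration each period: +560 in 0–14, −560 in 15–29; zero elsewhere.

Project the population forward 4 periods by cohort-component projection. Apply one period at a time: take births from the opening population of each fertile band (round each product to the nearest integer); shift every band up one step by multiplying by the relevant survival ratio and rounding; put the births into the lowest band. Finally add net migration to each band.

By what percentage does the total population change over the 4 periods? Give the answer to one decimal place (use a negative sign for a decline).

Call the bands 1 to 7, youngest first.
Period 1.
Births: 7900 × 0.18 = 1422  |  12200 × 0.059 = 720 ⇒ total 2142
Band 2: 3900 × 0.953 = 3717
Band 3: 7900 × 0.944 = 7458
Band 4: 12200 × 0.956 = 11663
Band 5: 5900 × 0.969 = 5717
Band 6: 23200 × 0.944 = 21901
Band 7: 8800 × 0.923 + 10100 × 0.467 = 8122 + 4717 = 12839
Net migration: Band 1 + 560 → 2702; Band 2 − 560 → 3157
Giving 2702 / 3157 / 7458 / 11663 / 5717 / 21901 / 12839.
Period 2.
Births: 3157 × 0.18 = 568  |  7458 × 0.059 = 440 ⇒ total 1008
Band 2: 2702 × 0.953 = 2575
Band 3: 3157 × 0.944 = 2980
Band 4: 7458 × 0.956 = 7130
Band 5: 11663 × 0.969 = 11301
Band 6: 5717 × 0.944 = 5397
Band 7: 21901 × 0.923 + 12839 × 0.467 = 20215 + 5996 = 26211
Net migration: Band 1 + 560 → 1568; Band 2 − 560 → 2015
Giving 1568 / 2015 / 2980 / 7130 / 11301 / 5397 / 26211.
Period 3.
Births: 2015 × 0.18 = 363  |  2980 × 0.059 = 176 ⇒ total 539
Band 2: 1568 × 0.953 = 1494
Band 3: 2015 × 0.944 = 1902
Band 4: 2980 × 0.956 = 2849
Band 5: 7130 × 0.969 = 6909
Band 6: 11301 × 0.944 = 10668
Band 7: 5397 × 0.923 + 26211 × 0.467 = 4981 + 12241 = 17222
Net migration: Band 1 + 560 → 1099; Band 2 − 560 → 934
Giving 1099 / 934 / 1902 / 2849 / 6909 / 10668 / 17222.
Period 4.
Births: 934 × 0.18 = 168  |  1902 × 0.059 = 112 ⇒ total 280
Band 2: 1099 × 0.953 = 1047
Band 3: 934 × 0.944 = 882
Band 4: 1902 × 0.956 = 1818
Band 5: 2849 × 0.969 = 2761
Band 6: 6909 × 0.944 = 6522
Band 7: 10668 × 0.923 + 17222 × 0.467 = 9847 + 8043 = 17890
Net migration: Band 1 + 560 → 840; Band 2 − 560 → 487
Giving 840 / 487 / 882 / 1818 / 2761 / 6522 / 17890.
Total: 72000 → 31200; change = -40800; percentage change = -56.7%

-56.7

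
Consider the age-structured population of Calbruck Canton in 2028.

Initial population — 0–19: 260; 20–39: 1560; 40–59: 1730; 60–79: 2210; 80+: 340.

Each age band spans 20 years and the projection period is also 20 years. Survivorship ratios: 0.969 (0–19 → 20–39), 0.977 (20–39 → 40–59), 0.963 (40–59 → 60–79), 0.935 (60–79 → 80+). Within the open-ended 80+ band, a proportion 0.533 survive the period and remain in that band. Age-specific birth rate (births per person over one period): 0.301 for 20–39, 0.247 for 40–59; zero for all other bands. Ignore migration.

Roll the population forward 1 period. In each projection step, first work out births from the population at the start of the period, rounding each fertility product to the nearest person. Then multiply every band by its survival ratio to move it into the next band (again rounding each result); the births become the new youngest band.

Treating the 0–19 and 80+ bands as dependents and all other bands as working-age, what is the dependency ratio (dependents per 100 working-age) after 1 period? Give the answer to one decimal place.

Numbering the groups 1..5 from youngest to oldest:
— Period 1 —
Births: 1560 × 0.301 = 470, 1730 × 0.247 = 427 → 897
Group 2: 260 × 0.969 = 252
Group 3: 1560 × 0.977 = 1524
Group 4: 1730 × 0.963 = 1666
Group 5: 2210 × 0.935 + 340 × 0.533 = 2066 + 181 = 2247
Giving 897 / 252 / 1524 / 1666 / 2247.
Dependents (band 0–19 + band 80+) = 897 + 2247 = 3144; working-age = 3442; ratio = 3144/3442 × 100 = 91.3

91.3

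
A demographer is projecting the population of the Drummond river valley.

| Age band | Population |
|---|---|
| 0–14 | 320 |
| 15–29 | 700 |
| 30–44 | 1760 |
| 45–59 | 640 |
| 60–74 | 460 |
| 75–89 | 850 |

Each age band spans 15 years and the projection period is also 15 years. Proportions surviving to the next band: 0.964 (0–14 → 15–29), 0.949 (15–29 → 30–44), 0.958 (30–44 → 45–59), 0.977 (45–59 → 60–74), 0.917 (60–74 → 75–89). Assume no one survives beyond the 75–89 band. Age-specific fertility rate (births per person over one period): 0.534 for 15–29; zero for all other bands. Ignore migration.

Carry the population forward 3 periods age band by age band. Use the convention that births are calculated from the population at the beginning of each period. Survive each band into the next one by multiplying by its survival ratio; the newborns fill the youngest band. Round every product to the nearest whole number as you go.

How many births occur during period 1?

Numbering the bands 1..6 from youngest to oldest:
Period 1.
Births: 700 × 0.534 = 374
Band 2: 320 × 0.964 = 308
Band 3: 700 × 0.949 = 664
Band 4: 1760 × 0.958 = 1686
Band 5: 640 × 0.977 = 625
Band 6: 460 × 0.917 = 422
Population now: 0–14=374, 15–29=308, 30–44=664, 45–59=1686, 60–74=625, 75–89=422

374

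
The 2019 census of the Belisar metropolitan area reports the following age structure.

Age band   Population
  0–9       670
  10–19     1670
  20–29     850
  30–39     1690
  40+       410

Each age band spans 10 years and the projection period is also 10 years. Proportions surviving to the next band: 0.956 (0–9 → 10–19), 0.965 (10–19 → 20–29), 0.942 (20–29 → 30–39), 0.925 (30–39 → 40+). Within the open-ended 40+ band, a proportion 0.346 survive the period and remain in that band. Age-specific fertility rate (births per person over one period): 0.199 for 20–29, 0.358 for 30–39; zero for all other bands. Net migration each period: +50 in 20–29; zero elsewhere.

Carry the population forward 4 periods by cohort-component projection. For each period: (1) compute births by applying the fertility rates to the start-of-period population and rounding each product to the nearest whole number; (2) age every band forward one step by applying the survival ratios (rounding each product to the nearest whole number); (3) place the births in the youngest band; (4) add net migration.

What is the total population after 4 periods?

Period 1:
Births: 850 * 0.199 = 169, 1690 * 0.358 = 605 → total 774
10–19: 670 * 0.956 = 641
20–29: 1670 * 0.965 = 1612
30–39: 850 * 0.942 = 801
40+: 1690 * 0.925 + 410 * 0.346 = 1563 + 142 = 1705
Net migration: 20–29 + 50 → 1662
Giving 774 / 641 / 1662 / 801 / 1705.
Period 2:
Births: 1662 * 0.199 = 331, 801 * 0.358 = 287 → total 618
10–19: 774 * 0.956 = 740
20–29: 641 * 0.965 = 619
30–39: 1662 * 0.942 = 1566
40+: 801 * 0.925 + 1705 * 0.346 = 741 + 590 = 1331
Net migration: 20–29 + 50 → 669
Giving 618 / 740 / 669 / 1566 / 1331.
Period 3:
Births: 669 * 0.199 = 133, 1566 * 0.358 = 561 → total 694
10–19: 618 * 0.956 = 591
20–29: 740 * 0.965 = 714
30–39: 669 * 0.942 = 630
40+: 1566 * 0.925 + 1331 * 0.346 = 1449 + 461 = 1910
Net migration: 20–29 + 50 → 764
Giving 694 / 591 / 764 / 630 / 1910.
Period 4:
Births: 764 * 0.199 = 152, 630 * 0.358 = 226 → total 378
10–19: 694 * 0.956 = 663
20–29: 591 * 0.965 = 570
30–39: 764 * 0.942 = 720
40+: 630 * 0.925 + 1910 * 0.346 = 583 + 661 = 1244
Net migration: 20–29 + 50 → 620
Giving 378 / 663 / 620 / 720 / 1244.
Total after period 4: 378 + 663 + 620 + 720 + 1244 = 3625

3625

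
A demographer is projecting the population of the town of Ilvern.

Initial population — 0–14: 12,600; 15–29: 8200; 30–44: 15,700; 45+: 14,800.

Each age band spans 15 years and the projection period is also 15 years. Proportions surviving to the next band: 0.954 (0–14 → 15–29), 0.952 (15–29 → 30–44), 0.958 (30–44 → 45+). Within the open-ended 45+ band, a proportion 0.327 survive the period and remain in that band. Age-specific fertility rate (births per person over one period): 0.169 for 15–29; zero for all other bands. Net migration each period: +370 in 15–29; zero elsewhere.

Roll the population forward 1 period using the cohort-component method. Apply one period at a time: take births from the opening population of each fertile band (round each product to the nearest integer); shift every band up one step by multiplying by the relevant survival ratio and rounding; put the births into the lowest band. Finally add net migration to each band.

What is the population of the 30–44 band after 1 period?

7806

Numbering the bands 1..4 from youngest to oldest:
Period 1:
Births: 8200 * 0.169 = 1386
Band 2: 12600 * 0.954 = 12020
Band 3: 8200 * 0.952 = 7806
Band 4: 15700 * 0.958 + 14800 * 0.327 = 15041 + 4840 = 19881
Net migration: Band 2 + 370 → 12390
Giving 1386 / 12390 / 7806 / 19881.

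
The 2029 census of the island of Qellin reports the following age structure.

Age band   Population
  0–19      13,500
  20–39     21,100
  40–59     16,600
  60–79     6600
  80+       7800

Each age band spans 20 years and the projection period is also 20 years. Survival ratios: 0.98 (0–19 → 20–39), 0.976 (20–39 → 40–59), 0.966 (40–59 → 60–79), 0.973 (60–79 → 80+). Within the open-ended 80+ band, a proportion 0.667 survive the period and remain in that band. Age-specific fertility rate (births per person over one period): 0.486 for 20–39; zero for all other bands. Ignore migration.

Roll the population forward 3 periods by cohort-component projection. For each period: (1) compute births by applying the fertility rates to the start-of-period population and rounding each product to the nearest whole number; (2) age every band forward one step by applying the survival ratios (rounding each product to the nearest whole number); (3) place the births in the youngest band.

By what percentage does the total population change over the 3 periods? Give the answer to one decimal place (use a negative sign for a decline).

4.3

Period 1.
Births: 21100 × 0.486 = 10255
20–39: 13500 × 0.98 = 13230
40–59: 21100 × 0.976 = 20594
60–79: 16600 × 0.966 = 16036
80+: 6600 × 0.973 + 7800 × 0.667 = 6422 + 5203 = 11625
End of period: [10255, 13230, 20594, 16036, 11625]
Period 2.
Births: 13230 × 0.486 = 6430
20–39: 10255 × 0.98 = 10050
40–59: 13230 × 0.976 = 12912
60–79: 20594 × 0.966 = 19894
80+: 16036 × 0.973 + 11625 × 0.667 = 15603 + 7754 = 23357
End of period: [6430, 10050, 12912, 19894, 23357]
Period 3.
Births: 10050 × 0.486 = 4884
20–39: 6430 × 0.98 = 6301
40–59: 10050 × 0.976 = 9809
60–79: 12912 × 0.966 = 12473
80+: 19894 × 0.973 + 23357 × 0.667 = 19357 + 15579 = 34936
End of period: [4884, 6301, 9809, 12473, 34936]
Total: 65600 → 68403; change = 2803; percentage change = 4.3%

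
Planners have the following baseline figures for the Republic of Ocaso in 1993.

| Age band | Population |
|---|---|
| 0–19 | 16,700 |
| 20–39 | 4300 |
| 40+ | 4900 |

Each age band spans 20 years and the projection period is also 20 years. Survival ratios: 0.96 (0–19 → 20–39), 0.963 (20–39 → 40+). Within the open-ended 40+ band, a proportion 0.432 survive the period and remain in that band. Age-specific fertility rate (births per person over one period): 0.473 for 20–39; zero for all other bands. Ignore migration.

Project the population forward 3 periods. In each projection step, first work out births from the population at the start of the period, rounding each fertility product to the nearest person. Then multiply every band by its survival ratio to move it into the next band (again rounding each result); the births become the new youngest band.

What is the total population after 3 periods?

Let band 1 be 0–19 through band 3 = 40+.
Period 1:
Births: 4300 * 0.473 = 2034
Band 2: 16700 * 0.96 = 16032
Band 3: 4300 * 0.963 + 4900 * 0.432 = 4141 + 2117 = 6258
Giving 2034 / 16032 / 6258.
Period 2:
Births: 16032 * 0.473 = 7583
Band 2: 2034 * 0.96 = 1953
Band 3: 16032 * 0.963 + 6258 * 0.432 = 15439 + 2703 = 18142
Giving 7583 / 1953 / 18142.
Period 3:
Births: 1953 * 0.473 = 924
Band 2: 7583 * 0.96 = 7280
Band 3: 1953 * 0.963 + 18142 * 0.432 = 1881 + 7837 = 9718
Giving 924 / 7280 / 9718.
Total after period 3: 924 + 7280 + 9718 = 17922

17922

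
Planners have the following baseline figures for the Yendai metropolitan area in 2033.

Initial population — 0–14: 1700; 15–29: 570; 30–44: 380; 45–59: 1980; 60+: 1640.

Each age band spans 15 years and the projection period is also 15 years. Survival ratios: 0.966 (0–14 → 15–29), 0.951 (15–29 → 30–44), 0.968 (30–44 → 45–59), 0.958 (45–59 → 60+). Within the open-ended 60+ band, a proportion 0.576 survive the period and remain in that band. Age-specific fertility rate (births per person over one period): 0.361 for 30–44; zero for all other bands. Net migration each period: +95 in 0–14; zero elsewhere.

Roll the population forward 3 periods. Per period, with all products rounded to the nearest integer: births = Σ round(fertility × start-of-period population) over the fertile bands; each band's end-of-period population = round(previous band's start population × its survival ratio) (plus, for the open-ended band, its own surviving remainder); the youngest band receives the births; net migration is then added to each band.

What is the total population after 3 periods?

4314

Period 1.
Births: 380 * 0.361 = 137
15–29: 1700 * 0.966 = 1642
30–44: 570 * 0.951 = 542
45–59: 380 * 0.968 = 368
60+: 1980 * 0.958 + 1640 * 0.576 = 1897 + 945 = 2842
Net migration: 0–14 + 95 → 232
Population now: 0–14=232, 15–29=1642, 30–44=542, 45–59=368, 60+=2842
Period 2.
Births: 542 * 0.361 = 196
15–29: 232 * 0.966 = 224
30–44: 1642 * 0.951 = 1562
45–59: 542 * 0.968 = 525
60+: 368 * 0.958 + 2842 * 0.576 = 353 + 1637 = 1990
Net migration: 0–14 + 95 → 291
Population now: 0–14=291, 15–29=224, 30–44=1562, 45–59=525, 60+=1990
Period 3.
Births: 1562 * 0.361 = 564
15–29: 291 * 0.966 = 281
30–44: 224 * 0.951 = 213
45–59: 1562 * 0.968 = 1512
60+: 525 * 0.958 + 1990 * 0.576 = 503 + 1146 = 1649
Net migration: 0–14 + 95 → 659
Population now: 0–14=659, 15–29=281, 30–44=213, 45–59=1512, 60+=1649
Total after period 3: 659 + 281 + 213 + 1512 + 1649 = 4314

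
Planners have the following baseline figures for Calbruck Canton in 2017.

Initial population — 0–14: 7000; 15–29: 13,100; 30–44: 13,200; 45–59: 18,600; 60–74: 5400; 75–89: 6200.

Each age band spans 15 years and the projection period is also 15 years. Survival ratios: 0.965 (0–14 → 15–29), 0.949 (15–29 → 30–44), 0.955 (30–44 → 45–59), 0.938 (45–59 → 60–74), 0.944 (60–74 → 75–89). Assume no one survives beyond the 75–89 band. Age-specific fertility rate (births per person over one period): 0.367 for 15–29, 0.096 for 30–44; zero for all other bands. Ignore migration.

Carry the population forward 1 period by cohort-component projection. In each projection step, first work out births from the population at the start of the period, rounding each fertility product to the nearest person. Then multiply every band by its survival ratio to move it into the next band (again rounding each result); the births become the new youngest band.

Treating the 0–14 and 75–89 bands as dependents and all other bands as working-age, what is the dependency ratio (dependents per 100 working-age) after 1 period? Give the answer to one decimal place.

Numbering the groups 1..6 from youngest to oldest:
Period 1.
Births: 13100 × 0.367 = 4808 ; 13200 × 0.096 = 1267 — total 6075
Group 2: 7000 × 0.965 = 6755
Group 3: 13100 × 0.949 = 12432
Group 4: 13200 × 0.955 = 12606
Group 5: 18600 × 0.938 = 17447
Group 6: 5400 × 0.944 = 5098
Population now: 0–14=6075, 15–29=6755, 30–44=12432, 45–59=12606, 60–74=17447, 75–89=5098
Dependents (band 0–14 + band 75–89) = 6075 + 5098 = 11173; working-age = 49240; ratio = 11173/49240 × 100 = 22.7

22.7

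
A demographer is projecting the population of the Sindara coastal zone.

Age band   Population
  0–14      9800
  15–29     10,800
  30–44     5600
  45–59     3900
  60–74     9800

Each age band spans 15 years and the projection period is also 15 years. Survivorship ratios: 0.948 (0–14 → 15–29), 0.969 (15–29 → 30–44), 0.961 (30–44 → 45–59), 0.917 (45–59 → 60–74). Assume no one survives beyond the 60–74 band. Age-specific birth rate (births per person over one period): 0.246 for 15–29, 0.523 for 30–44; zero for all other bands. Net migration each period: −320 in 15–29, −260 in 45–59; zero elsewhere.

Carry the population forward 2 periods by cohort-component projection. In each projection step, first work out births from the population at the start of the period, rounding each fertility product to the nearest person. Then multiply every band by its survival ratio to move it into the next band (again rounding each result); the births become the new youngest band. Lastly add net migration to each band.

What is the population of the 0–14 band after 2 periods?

7680

Let band 1 be 0–14 through band 5 = 60–74.
Period 1:
Births: 10800 × 0.246 = 2657  |  5600 × 0.523 = 2929 → 5586
Band 2: 9800 × 0.948 = 9290
Band 3: 10800 × 0.969 = 10465
Band 4: 5600 × 0.961 = 5382
Band 5: 3900 × 0.917 = 3576
Net migration: Band 2 − 320 → 8970; Band 4 − 260 → 5122
End of period: [5586, 8970, 10465, 5122, 3576]
Period 2:
Births: 8970 × 0.246 = 2207  |  10465 × 0.523 = 5473 → 7680
Band 2: 5586 × 0.948 = 5296
Band 3: 8970 × 0.969 = 8692
Band 4: 10465 × 0.961 = 10057
Band 5: 5122 × 0.917 = 4697
Net migration: Band 2 − 320 → 4976; Band 4 − 260 → 9797
End of period: [7680, 4976, 8692, 9797, 4697]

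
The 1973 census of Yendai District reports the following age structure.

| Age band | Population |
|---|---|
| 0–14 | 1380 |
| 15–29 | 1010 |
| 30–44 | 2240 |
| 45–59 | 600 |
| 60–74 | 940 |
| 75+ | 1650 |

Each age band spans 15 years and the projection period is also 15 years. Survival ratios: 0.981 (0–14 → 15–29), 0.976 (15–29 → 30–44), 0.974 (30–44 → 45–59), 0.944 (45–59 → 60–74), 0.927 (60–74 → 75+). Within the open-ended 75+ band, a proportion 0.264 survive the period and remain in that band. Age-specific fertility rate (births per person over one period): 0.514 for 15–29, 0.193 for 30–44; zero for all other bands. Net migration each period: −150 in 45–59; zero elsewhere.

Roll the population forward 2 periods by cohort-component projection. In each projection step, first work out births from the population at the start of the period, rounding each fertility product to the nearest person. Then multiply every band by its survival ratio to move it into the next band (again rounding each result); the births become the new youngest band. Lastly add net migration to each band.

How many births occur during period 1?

951

Period 1.
Births: 1010 × 0.514 = 519, 2240 × 0.193 = 432 ⇒ total 951
15–29: 1380 × 0.981 = 1354
30–44: 1010 × 0.976 = 986
45–59: 2240 × 0.974 = 2182
60–74: 600 × 0.944 = 566
75+: 940 × 0.927 + 1650 × 0.264 = 871 + 436 = 1307
Net migration: 45–59 − 150 → 2032
Population now: 0–14=951, 15–29=1354, 30–44=986, 45–59=2032, 60–74=566, 75+=1307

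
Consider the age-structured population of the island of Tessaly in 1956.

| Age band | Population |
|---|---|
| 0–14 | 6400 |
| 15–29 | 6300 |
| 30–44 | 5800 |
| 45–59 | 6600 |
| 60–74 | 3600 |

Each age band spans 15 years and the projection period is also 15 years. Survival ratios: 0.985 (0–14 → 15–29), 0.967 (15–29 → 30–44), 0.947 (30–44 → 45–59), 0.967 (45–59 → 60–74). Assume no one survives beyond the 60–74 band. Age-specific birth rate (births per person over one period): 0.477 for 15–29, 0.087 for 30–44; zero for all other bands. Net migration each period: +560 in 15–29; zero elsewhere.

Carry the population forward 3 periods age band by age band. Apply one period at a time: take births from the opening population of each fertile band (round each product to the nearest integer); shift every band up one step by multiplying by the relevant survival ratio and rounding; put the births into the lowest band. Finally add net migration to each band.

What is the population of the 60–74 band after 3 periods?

Period 1:
Births: 6300 × 0.477 = 3005 ; 5800 × 0.087 = 505 → total 3510
15–29: 6400 × 0.985 = 6304
30–44: 6300 × 0.967 = 6092
45–59: 5800 × 0.947 = 5493
60–74: 6600 × 0.967 = 6382
Net migration: 15–29 + 560 → 6864
Giving 3510 / 6864 / 6092 / 5493 / 6382.
Period 2:
Births: 6864 × 0.477 = 3274 ; 6092 × 0.087 = 530 → total 3804
15–29: 3510 × 0.985 = 3457
30–44: 6864 × 0.967 = 6637
45–59: 6092 × 0.947 = 5769
60–74: 5493 × 0.967 = 5312
Net migration: 15–29 + 560 → 4017
Giving 3804 / 4017 / 6637 / 5769 / 5312.
Period 3:
Births: 4017 × 0.477 = 1916 ; 6637 × 0.087 = 577 → total 2493
15–29: 3804 × 0.985 = 3747
30–44: 4017 × 0.967 = 3884
45–59: 6637 × 0.947 = 6285
60–74: 5769 × 0.967 = 5579
Net migration: 15–29 + 560 → 4307
Giving 2493 / 4307 / 3884 / 6285 / 5579.

5579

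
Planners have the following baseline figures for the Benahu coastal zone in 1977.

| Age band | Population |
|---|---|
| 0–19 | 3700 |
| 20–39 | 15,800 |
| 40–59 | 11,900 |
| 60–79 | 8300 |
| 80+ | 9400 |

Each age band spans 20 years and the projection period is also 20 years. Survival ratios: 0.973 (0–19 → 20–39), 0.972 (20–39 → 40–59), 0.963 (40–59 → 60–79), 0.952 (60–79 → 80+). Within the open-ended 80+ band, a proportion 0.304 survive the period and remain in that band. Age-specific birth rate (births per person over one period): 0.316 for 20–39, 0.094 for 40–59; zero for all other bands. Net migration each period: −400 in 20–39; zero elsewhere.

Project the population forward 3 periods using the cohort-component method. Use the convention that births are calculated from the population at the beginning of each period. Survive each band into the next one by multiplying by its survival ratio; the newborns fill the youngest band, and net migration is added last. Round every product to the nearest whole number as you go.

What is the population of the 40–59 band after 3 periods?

5392

Period 1:
Births: 15800 × 0.316 = 4993 ; 11900 × 0.094 = 1119 — total 6112
20–39: 3700 × 0.973 = 3600
40–59: 15800 × 0.972 = 15358
60–79: 11900 × 0.963 = 11460
80+: 8300 × 0.952 + 9400 × 0.304 = 7902 + 2858 = 10760
Net migration: 20–39 − 400 → 3200
End of period: [6112, 3200, 15358, 11460, 10760]
Period 2:
Births: 3200 × 0.316 = 1011 ; 15358 × 0.094 = 1444 — total 2455
20–39: 6112 × 0.973 = 5947
40–59: 3200 × 0.972 = 3110
60–79: 15358 × 0.963 = 14790
80+: 11460 × 0.952 + 10760 × 0.304 = 10910 + 3271 = 14181
Net migration: 20–39 − 400 → 5547
End of period: [2455, 5547, 3110, 14790, 14181]
Period 3:
Births: 5547 × 0.316 = 1753 ; 3110 × 0.094 = 292 — total 2045
20–39: 2455 × 0.973 = 2389
40–59: 5547 × 0.972 = 5392
60–79: 3110 × 0.963 = 2995
80+: 14790 × 0.952 + 14181 × 0.304 = 14080 + 4311 = 18391
Net migration: 20–39 − 400 → 1989
End of period: [2045, 1989, 5392, 2995, 18391]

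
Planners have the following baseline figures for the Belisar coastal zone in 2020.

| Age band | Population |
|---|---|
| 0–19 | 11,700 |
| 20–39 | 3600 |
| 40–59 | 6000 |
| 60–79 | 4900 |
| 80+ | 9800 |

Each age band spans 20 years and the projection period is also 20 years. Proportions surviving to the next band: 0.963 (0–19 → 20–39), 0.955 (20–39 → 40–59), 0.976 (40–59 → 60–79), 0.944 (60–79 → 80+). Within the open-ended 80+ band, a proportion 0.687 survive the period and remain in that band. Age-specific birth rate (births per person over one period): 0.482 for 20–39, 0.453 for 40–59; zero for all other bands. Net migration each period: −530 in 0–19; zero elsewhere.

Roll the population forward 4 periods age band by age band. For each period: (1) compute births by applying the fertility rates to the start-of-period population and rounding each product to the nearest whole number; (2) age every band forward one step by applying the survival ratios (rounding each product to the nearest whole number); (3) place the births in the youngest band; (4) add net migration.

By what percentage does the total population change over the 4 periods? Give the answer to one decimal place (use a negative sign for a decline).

5.2

— Period 1 —
Births: 3600 × 0.482 = 1735  |  6000 × 0.453 = 2718 — total 4453
20–39: 11700 × 0.963 = 11267
40–59: 3600 × 0.955 = 3438
60–79: 6000 × 0.976 = 5856
80+: 4900 × 0.944 + 9800 × 0.687 = 4626 + 6733 = 11359
Net migration: 0–19 − 530 → 3923
→ [3923, 11267, 3438, 5856, 11359]
— Period 2 —
Births: 11267 × 0.482 = 5431  |  3438 × 0.453 = 1557 — total 6988
20–39: 3923 × 0.963 = 3778
40–59: 11267 × 0.955 = 10760
60–79: 3438 × 0.976 = 3355
80+: 5856 × 0.944 + 11359 × 0.687 = 5528 + 7804 = 13332
Net migration: 0–19 − 530 → 6458
→ [6458, 3778, 10760, 3355, 13332]
— Period 3 —
Births: 3778 × 0.482 = 1821  |  10760 × 0.453 = 4874 — total 6695
20–39: 6458 × 0.963 = 6219
40–59: 3778 × 0.955 = 3608
60–79: 10760 × 0.976 = 10502
80+: 3355 × 0.944 + 13332 × 0.687 = 3167 + 9159 = 12326
Net migration: 0–19 − 530 → 6165
→ [6165, 6219, 3608, 10502, 12326]
— Period 4 —
Births: 6219 × 0.482 = 2998  |  3608 × 0.453 = 1634 — total 4632
20–39: 6165 × 0.963 = 5937
40–59: 6219 × 0.955 = 5939
60–79: 3608 × 0.976 = 3521
80+: 10502 × 0.944 + 12326 × 0.687 = 9914 + 8468 = 18382
Net migration: 0–19 − 530 → 4102
→ [4102, 5937, 5939, 3521, 18382]
Total: 36000 → 37881; change = 1881; percentage change = 5.2%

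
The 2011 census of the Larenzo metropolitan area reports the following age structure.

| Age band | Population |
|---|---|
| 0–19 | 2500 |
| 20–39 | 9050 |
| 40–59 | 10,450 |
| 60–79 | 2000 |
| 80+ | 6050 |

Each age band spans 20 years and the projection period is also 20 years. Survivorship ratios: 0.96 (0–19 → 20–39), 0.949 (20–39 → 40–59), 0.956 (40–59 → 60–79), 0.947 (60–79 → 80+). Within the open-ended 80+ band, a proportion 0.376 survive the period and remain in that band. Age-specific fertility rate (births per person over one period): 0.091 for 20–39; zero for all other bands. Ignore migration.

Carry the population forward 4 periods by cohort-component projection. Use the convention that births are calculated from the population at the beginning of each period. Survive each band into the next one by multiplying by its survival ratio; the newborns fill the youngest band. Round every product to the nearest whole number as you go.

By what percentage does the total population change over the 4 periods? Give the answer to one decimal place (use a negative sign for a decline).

-74.9

[period 1]
Births: 9050 × 0.091 = 824
20–39: 2500 × 0.96 = 2400
40–59: 9050 × 0.949 = 8588
60–79: 10450 × 0.956 = 9990
80+: 2000 × 0.947 + 6050 × 0.376 = 1894 + 2275 = 4169
→ [824, 2400, 8588, 9990, 4169]
[period 2]
Births: 2400 × 0.091 = 218
20–39: 824 × 0.96 = 791
40–59: 2400 × 0.949 = 2278
60–79: 8588 × 0.956 = 8210
80+: 9990 × 0.947 + 4169 × 0.376 = 9461 + 1568 = 11029
→ [218, 791, 2278, 8210, 11029]
[period 3]
Births: 791 × 0.091 = 72
20–39: 218 × 0.96 = 209
40–59: 791 × 0.949 = 751
60–79: 2278 × 0.956 = 2178
80+: 8210 × 0.947 + 11029 × 0.376 = 7775 + 4147 = 11922
→ [72, 209, 751, 2178, 11922]
[period 4]
Births: 209 × 0.091 = 19
20–39: 72 × 0.96 = 69
40–59: 209 × 0.949 = 198
60–79: 751 × 0.956 = 718
80+: 2178 × 0.947 + 11922 × 0.376 = 2063 + 4483 = 6546
→ [19, 69, 198, 718, 6546]
Total: 30050 → 7550; change = -22500; percentage change = -74.9%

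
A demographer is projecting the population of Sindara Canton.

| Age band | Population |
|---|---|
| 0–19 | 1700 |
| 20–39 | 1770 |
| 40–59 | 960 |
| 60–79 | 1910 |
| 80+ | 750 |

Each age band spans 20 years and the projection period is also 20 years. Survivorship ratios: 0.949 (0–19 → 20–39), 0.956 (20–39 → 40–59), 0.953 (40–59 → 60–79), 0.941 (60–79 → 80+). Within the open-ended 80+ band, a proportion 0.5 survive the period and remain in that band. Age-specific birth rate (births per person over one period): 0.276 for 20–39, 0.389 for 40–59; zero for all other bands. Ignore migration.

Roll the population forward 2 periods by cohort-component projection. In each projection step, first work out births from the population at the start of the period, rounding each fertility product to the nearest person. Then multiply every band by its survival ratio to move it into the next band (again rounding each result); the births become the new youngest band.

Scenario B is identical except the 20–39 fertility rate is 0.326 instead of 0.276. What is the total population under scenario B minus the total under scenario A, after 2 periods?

165

Period 1.
Births: 1770 × 0.276 = 489 ; 960 × 0.389 = 373 ⇒ total 862
20–39: 1700 × 0.949 = 1613
40–59: 1770 × 0.956 = 1692
60–79: 960 × 0.953 = 915
80+: 1910 × 0.941 + 750 × 0.5 = 1797 + 375 = 2172
End of period: [862, 1613, 1692, 915, 2172]
Period 2.
Births: 1613 × 0.276 = 445 ; 1692 × 0.389 = 658 ⇒ total 1103
20–39: 862 × 0.949 = 818
40–59: 1613 × 0.956 = 1542
60–79: 1692 × 0.953 = 1612
80+: 915 × 0.941 + 2172 × 0.5 = 861 + 1086 = 1947
End of period: [1103, 818, 1542, 1612, 1947]
Scenario A total after 2 periods: 7022
Scenario B projection —
Period 1.
Births: 1770 × 0.326 = 577 ; 960 × 0.389 = 373 ⇒ total 950
20–39: 1700 × 0.949 = 1613
40–59: 1770 × 0.956 = 1692
60–79: 960 × 0.953 = 915
80+: 1910 × 0.941 + 750 × 0.5 = 1797 + 375 = 2172
End of period: [950, 1613, 1692, 915, 2172]
Period 2.
Births: 1613 × 0.326 = 526 ; 1692 × 0.389 = 658 ⇒ total 1184
20–39: 950 × 0.949 = 902
40–59: 1613 × 0.956 = 1542
60–79: 1692 × 0.953 = 1612
80+: 915 × 0.941 + 2172 × 0.5 = 861 + 1086 = 1947
End of period: [1184, 902, 1542, 1612, 1947]
Scenario B total after 2 periods: 7187
Difference B − A = 7187 − 7022 = 165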